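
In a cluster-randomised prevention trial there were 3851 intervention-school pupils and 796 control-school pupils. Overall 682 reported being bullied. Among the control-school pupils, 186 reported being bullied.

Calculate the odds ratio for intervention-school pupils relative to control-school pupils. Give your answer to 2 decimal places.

intervention-school pupils with the outcome: 682 − 186 = 496
intervention-school pupils without the outcome: 3851 − 496 = 3355
control-school pupils without the outcome: 796 − 186 = 610
odds, intervention-school pupils = 496/3355 = 0.1478
odds, control-school pupils = 186/610 = 0.3049
OR = 0.1478 / 0.3049 = 0.48

0.48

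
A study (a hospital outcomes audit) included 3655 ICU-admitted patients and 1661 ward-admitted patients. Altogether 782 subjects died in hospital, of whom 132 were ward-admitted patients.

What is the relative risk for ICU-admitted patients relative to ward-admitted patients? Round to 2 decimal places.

RR = 2.24

ICU-admitted patients with the outcome: 782 − 132 = 650
ICU-admitted patients without the outcome: 3655 − 650 = 3005
ward-admitted patients without the outcome: 1661 − 132 = 1529
risk, ICU-admitted patients = 650/3655 = 0.1778
risk, ward-admitted patients = 132/1661 = 0.0795
RR = 0.1778 / 0.0795 = 2.24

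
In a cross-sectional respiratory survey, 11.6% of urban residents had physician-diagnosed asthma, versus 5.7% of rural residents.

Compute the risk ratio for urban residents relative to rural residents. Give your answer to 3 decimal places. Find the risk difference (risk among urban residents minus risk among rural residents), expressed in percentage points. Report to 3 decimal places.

RR = 2.035; RD = 5.900

RR = 0.1160 / 0.0570 = 2.035
risk difference = 0.1160 − 0.0570 = 0.0590 → 5.900 percentage points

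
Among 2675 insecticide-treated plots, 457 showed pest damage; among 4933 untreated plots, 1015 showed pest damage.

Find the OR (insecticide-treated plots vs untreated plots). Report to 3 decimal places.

OR = (457 × 3918) / (2218 × 1015) = 1790526/2251270 ≈ 0.795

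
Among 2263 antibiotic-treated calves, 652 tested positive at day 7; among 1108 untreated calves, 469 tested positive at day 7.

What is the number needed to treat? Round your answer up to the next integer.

risk, antibiotic-treated calves = 652/2263 = 0.288113
risk, untreated calves = 469/1108 = 0.423285
absolute risk difference = 0.135172
1 / 0.135172 = 7.398 → round up → 8

8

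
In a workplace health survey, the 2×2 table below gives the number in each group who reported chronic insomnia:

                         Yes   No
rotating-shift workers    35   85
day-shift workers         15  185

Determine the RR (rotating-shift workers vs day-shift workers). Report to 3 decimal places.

risk, rotating-shift workers = 35/120 = 0.2917
risk, day-shift workers = 15/200 = 0.0750
RR = 0.2917 / 0.0750 = 3.889

3.889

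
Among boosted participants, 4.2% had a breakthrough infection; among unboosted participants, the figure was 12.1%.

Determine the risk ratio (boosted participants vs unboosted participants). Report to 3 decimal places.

RR = 0.04200 / 0.12100 = 0.347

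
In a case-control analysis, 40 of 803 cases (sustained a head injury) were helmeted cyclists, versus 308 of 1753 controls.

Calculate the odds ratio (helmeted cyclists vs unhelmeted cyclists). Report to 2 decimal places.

OR = (40 × 1445) / (308 × 763) = 57800/235004 ≈ 0.25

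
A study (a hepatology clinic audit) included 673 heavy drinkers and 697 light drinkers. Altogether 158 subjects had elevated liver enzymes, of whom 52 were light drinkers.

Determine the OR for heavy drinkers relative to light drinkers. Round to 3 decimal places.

heavy drinkers with the outcome: 158 − 52 = 106
heavy drinkers without the outcome: 673 − 106 = 567
light drinkers without the outcome: 697 − 52 = 645
odds, heavy drinkers = 106/567 = 0.1869
odds, light drinkers = 52/645 = 0.0806
OR = 0.1869 / 0.0806 = 2.319

OR = 2.319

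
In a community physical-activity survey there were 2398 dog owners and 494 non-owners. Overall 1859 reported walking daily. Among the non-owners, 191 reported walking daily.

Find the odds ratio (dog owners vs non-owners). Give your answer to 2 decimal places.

3.62

dog owners with the outcome: 1859 − 191 = 1668
dog owners without the outcome: 2398 − 1668 = 730
non-owners without the outcome: 494 − 191 = 303
OR = (1668 × 303) / (730 × 191) = 505404/139430 ≈ 3.62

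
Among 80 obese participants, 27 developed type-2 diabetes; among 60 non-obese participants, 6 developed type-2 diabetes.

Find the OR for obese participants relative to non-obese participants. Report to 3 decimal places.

OR = (27 × 54) / (53 × 6) = 1458/318 ≈ 4.585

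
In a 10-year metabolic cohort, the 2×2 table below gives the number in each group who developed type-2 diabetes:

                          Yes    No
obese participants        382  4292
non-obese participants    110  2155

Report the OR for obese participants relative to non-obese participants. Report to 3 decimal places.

odds, obese participants = 382/4292 = 0.08900
odds, non-obese participants = 110/2155 = 0.05104
OR = 0.08900 / 0.05104 = 1.744

OR: 1.744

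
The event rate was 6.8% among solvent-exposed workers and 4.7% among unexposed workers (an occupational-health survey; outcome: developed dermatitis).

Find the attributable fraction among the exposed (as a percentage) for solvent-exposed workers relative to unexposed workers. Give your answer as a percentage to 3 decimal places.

AR% = (0.06800 − 0.04700) / 0.06800 = 0.3088 → 30.882%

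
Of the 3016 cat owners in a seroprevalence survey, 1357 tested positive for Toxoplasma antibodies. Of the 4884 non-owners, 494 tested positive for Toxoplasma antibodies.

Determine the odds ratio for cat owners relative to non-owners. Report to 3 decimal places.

OR = (1357 × 4390) / (1659 × 494) = 5957230/819546 ≈ 7.269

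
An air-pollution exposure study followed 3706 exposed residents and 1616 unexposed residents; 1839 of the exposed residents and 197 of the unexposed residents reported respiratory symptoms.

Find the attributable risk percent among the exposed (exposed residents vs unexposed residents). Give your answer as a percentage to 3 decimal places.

75.433%

risk, exposed residents = 1839/3706 = 0.4962
risk, unexposed residents = 197/1616 = 0.1219
AR% = (0.4962 − 0.1219) / 0.4962 = 0.7543 → 75.433%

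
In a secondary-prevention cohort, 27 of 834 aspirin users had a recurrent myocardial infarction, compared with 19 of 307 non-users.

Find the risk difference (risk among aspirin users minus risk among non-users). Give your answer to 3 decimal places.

RD = -0.030

risk, aspirin users = 27/834 = 0.03237
risk, non-users = 19/307 = 0.06189
risk difference = 0.03237 − 0.06189 = -0.030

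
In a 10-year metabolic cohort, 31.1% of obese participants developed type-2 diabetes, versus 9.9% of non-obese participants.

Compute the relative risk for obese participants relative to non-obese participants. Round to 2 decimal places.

RR = 0.3110 / 0.0990 = 3.14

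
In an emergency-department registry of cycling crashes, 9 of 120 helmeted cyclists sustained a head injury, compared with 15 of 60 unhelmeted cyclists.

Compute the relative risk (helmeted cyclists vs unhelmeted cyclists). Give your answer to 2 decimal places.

risk, helmeted cyclists = 9/120 = 0.0750
risk, unhelmeted cyclists = 15/60 = 0.2500
RR = 0.0750 / 0.2500 = 0.30

RR = 0.30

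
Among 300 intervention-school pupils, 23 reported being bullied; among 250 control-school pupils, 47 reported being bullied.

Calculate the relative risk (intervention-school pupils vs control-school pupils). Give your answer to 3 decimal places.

0.408

risk, intervention-school pupils = 23/300 = 0.0767
risk, control-school pupils = 47/250 = 0.1880
RR = 0.0767 / 0.1880 = 0.408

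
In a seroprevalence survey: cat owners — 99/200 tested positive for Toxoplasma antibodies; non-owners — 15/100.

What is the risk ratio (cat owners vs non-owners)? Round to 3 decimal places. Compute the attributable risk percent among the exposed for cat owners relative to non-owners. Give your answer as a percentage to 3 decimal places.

RR = 3.300; AR% = 69.697%

risk, cat owners = 99/200 = 0.4950
risk, non-owners = 15/100 = 0.1500
RR = 0.4950 / 0.1500 = 3.300
AR% = (0.4950 − 0.1500) / 0.4950 = 0.6970 → 69.697%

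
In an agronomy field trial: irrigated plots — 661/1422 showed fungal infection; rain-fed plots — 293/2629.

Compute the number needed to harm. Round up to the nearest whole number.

3

risk, irrigated plots = 661/1422 = 0.464838
risk, rain-fed plots = 293/2629 = 0.111449
absolute risk difference = 0.353389
1 / 0.353389 = 2.830 → round up → 3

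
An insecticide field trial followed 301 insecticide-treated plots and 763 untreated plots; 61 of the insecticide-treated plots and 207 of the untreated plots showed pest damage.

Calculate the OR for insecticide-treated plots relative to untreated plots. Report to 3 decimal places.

OR = (61 × 556) / (240 × 207) = 33916/49680 ≈ 0.683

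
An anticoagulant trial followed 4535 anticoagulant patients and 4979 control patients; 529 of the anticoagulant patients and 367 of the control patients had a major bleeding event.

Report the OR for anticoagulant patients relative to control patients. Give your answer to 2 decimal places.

OR = (529 × 4612) / (4006 × 367) = 2439748/1470202 ≈ 1.66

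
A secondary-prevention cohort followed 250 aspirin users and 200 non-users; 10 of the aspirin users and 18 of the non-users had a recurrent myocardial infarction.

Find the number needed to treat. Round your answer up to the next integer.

risk, aspirin users = 10/250 = 0.040000
risk, non-users = 18/200 = 0.090000
absolute risk difference = 0.050000
1 / 0.050000 = 20.000 → round up → 20

20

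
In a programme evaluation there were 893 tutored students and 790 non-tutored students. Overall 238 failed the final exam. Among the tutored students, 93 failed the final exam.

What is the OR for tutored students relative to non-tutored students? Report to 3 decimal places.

tutored students without the outcome: 893 − 93 = 800
non-tutored students with the outcome: 238 − 93 = 145
non-tutored students without the outcome: 790 − 145 = 645
odds, tutored students = 93/800 = 0.1163
odds, non-tutored students = 145/645 = 0.2248
OR = 0.1163 / 0.2248 = 0.517

0.517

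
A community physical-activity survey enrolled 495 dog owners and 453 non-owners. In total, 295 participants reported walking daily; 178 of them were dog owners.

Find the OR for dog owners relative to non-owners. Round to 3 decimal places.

OR = 1.613

dog owners without the outcome: 495 − 178 = 317
non-owners with the outcome: 295 − 178 = 117
non-owners without the outcome: 453 − 117 = 336
odds, dog owners = 178/317 = 0.5615
odds, non-owners = 117/336 = 0.3482
OR = 0.5615 / 0.3482 = 1.613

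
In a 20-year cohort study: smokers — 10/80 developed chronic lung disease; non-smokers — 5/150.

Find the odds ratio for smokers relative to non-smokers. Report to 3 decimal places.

OR = (10 × 145) / (70 × 5) = 1450/350 ≈ 4.143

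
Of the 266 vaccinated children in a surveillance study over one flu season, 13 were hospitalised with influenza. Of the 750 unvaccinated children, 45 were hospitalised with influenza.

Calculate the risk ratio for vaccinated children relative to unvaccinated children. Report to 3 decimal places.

0.815

risk, vaccinated children = 13/266 = 0.04887
risk, unvaccinated children = 45/750 = 0.06000
RR = 0.04887 / 0.06000 = 0.815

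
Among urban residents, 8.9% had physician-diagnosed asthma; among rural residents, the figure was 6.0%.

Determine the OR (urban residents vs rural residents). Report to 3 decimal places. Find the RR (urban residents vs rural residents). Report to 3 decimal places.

odds, urban residents = 0.0890/0.9110 = 0.0977
odds, rural residents = 0.0600/0.9400 = 0.0638
OR = 0.0977 / 0.0638 = 1.531
RR = 0.0890 / 0.0600 = 1.483

OR = 1.531; RR = 1.483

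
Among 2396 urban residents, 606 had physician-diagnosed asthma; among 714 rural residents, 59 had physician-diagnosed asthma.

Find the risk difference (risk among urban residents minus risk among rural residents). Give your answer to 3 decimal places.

0.170

risk, urban residents = 606/2396 = 0.2529
risk, rural residents = 59/714 = 0.0826
risk difference = 0.2529 − 0.0826 = 0.170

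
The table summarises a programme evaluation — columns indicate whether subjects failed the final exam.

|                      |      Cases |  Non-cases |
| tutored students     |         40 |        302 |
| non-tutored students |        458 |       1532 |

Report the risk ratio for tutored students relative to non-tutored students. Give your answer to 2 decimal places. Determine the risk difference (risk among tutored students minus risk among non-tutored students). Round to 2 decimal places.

RR = 0.51; RD = -0.11

risk, tutored students = 40/342 = 0.1170
risk, non-tutored students = 458/1990 = 0.2302
RR = 0.1170 / 0.2302 = 0.51
risk difference = 0.1170 − 0.2302 = -0.11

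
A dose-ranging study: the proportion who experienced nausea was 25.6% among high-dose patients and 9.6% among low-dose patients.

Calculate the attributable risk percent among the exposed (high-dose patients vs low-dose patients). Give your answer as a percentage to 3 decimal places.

AR% = (0.2560 − 0.0960) / 0.2560 = 0.6250 → 62.500%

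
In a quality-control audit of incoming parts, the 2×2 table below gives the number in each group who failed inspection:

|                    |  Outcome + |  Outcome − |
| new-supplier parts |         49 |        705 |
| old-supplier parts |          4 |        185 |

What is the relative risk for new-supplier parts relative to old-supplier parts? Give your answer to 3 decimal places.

RR ≈ 3.071

risk, new-supplier parts = 49/754 = 0.06499
risk, old-supplier parts = 4/189 = 0.02116
RR = 0.06499 / 0.02116 = 3.071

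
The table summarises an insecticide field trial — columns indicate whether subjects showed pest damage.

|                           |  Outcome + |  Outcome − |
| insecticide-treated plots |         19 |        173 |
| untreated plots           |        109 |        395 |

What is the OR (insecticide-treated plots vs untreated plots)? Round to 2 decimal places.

OR = (19 × 395) / (173 × 109) = 7505/18857 ≈ 0.40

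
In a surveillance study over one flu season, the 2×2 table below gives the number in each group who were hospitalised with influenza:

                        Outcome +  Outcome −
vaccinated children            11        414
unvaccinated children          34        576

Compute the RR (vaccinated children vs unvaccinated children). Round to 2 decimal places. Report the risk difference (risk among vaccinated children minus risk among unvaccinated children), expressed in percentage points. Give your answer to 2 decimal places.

risk, vaccinated children = 11/425 = 0.02588
risk, unvaccinated children = 34/610 = 0.05574
RR = 0.02588 / 0.05574 = 0.46
risk difference = 0.02588 − 0.05574 = -0.02986 → -2.99 percentage points

RR = 0.46; RD = -2.99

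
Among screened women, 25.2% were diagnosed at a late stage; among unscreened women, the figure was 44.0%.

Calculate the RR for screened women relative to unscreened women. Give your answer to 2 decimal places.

RR = 0.2520 / 0.4400 = 0.57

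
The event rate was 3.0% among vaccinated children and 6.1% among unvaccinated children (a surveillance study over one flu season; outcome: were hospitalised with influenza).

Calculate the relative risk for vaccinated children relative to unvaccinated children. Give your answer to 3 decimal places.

RR = 0.03000 / 0.06100 = 0.492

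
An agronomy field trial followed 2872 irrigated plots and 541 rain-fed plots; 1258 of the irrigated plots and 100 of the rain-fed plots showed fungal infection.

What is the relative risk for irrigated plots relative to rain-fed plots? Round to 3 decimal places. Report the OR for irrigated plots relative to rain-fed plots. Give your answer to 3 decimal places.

RR = 2.370; OR = 3.437

risk, irrigated plots = 1258/2872 = 0.4380
risk, rain-fed plots = 100/541 = 0.1848
RR = 0.4380 / 0.1848 = 2.370
OR = (1258 × 441) / (1614 × 100) = 554778/161400 ≈ 3.437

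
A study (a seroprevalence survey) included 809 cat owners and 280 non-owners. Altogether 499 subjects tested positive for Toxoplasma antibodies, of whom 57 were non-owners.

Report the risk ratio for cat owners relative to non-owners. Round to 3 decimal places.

2.684

cat owners with the outcome: 499 − 57 = 442
cat owners without the outcome: 809 − 442 = 367
non-owners without the outcome: 280 − 57 = 223
risk, cat owners = 442/809 = 0.5464
risk, non-owners = 57/280 = 0.2036
RR = 0.5464 / 0.2036 = 2.684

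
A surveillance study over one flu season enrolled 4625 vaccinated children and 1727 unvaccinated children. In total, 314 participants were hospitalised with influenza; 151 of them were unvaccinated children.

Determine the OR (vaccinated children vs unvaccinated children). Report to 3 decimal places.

0.381

vaccinated children with the outcome: 314 − 151 = 163
vaccinated children without the outcome: 4625 − 163 = 4462
unvaccinated children without the outcome: 1727 − 151 = 1576
OR = (163 × 1576) / (4462 × 151) = 256888/673762 ≈ 0.381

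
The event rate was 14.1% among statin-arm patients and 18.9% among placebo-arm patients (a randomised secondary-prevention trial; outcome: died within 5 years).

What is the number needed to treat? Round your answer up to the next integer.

absolute risk difference = 0.048000
1 / 0.048000 = 20.833 → round up → 21

NNT: 21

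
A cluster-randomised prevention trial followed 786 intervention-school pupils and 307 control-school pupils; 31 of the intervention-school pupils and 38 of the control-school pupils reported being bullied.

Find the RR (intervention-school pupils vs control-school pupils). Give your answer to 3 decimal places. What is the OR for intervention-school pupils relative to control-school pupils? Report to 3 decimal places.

risk, intervention-school pupils = 31/786 = 0.03944
risk, control-school pupils = 38/307 = 0.12378
RR = 0.03944 / 0.12378 = 0.319
OR = (31 × 269) / (755 × 38) = 8339/28690 ≈ 0.291

RR = 0.319; OR = 0.291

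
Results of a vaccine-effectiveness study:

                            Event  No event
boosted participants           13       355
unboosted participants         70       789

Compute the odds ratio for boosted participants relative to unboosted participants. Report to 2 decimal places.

OR = 0.41

odds, boosted participants = 13/355 = 0.03662
odds, unboosted participants = 70/789 = 0.08872
OR = 0.03662 / 0.08872 = 0.41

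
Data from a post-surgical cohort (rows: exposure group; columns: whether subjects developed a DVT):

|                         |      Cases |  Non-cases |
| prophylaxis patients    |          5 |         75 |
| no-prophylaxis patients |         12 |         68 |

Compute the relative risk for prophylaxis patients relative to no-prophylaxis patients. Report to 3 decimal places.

risk, prophylaxis patients = 5/80 = 0.0625
risk, no-prophylaxis patients = 12/80 = 0.1500
RR = 0.0625 / 0.1500 = 0.417

RR: 0.417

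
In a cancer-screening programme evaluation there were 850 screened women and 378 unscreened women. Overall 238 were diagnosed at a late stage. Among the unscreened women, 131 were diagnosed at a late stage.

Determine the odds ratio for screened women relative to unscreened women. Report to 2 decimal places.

0.27

screened women with the outcome: 238 − 131 = 107
screened women without the outcome: 850 − 107 = 743
unscreened women without the outcome: 378 − 131 = 247
odds, screened women = 107/743 = 0.1440
odds, unscreened women = 131/247 = 0.5304
OR = 0.1440 / 0.5304 = 0.27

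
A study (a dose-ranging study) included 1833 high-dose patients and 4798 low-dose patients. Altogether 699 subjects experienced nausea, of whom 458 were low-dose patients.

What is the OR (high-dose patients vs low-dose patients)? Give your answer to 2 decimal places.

1.43

high-dose patients with the outcome: 699 − 458 = 241
high-dose patients without the outcome: 1833 − 241 = 1592
low-dose patients without the outcome: 4798 − 458 = 4340
OR = (241 × 4340) / (1592 × 458) = 1045940/729136 ≈ 1.43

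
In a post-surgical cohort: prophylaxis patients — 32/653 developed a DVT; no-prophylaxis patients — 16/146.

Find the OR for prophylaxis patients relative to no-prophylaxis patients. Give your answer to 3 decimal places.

OR = (32 × 130) / (621 × 16) = 4160/9936 ≈ 0.419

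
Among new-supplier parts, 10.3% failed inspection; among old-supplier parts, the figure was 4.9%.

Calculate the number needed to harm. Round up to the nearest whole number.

19

absolute risk difference = 0.054000
1 / 0.054000 = 18.519 → round up → 19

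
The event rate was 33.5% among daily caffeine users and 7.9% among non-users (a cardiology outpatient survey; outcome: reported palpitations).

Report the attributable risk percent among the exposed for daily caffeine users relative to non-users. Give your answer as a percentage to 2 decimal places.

AR% = (0.3350 − 0.0790) / 0.3350 = 0.7642 → 76.42%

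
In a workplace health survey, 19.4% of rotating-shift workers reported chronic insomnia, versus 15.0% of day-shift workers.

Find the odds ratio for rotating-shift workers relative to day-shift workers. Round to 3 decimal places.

odds, rotating-shift workers = 0.1940/0.8060 = 0.2407
odds, day-shift workers = 0.1500/0.8500 = 0.1765
OR = 0.2407 / 0.1765 = 1.364

OR ≈ 1.364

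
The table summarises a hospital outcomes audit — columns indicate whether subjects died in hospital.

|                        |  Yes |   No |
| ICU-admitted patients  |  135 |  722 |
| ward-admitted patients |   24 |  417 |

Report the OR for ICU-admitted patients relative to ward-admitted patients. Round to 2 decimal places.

OR: 3.25

odds, ICU-admitted patients = 135/722 = 0.1870
odds, ward-admitted patients = 24/417 = 0.0576
OR = 0.1870 / 0.0576 = 3.25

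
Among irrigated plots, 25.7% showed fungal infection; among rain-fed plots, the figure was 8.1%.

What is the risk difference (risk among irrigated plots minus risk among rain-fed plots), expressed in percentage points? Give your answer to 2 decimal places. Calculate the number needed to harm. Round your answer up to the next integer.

risk difference = 0.2570 − 0.0810 = 0.1760 → 17.60 percentage points
absolute risk difference = 0.176000
1 / 0.176000 = 5.682 → round up → 6

RD = 17.60; NNH = 6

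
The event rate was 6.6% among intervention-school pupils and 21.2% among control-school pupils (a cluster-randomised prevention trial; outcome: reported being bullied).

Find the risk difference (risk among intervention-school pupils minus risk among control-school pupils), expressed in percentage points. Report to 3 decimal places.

-14.600

risk difference = 0.0660 − 0.2120 = -0.1460 → -14.600 percentage points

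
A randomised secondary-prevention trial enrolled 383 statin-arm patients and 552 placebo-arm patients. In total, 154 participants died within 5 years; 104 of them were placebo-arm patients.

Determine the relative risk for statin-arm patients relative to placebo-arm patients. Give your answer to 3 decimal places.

RR: 0.693

statin-arm patients with the outcome: 154 − 104 = 50
statin-arm patients without the outcome: 383 − 50 = 333
placebo-arm patients without the outcome: 552 − 104 = 448
risk, statin-arm patients = 50/383 = 0.1305
risk, placebo-arm patients = 104/552 = 0.1884
RR = 0.1305 / 0.1884 = 0.693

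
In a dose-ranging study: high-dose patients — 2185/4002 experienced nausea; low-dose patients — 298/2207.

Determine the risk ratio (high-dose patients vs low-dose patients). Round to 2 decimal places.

risk, high-dose patients = 2185/4002 = 0.5460
risk, low-dose patients = 298/2207 = 0.1350
RR = 0.5460 / 0.1350 = 4.04

RR ≈ 4.04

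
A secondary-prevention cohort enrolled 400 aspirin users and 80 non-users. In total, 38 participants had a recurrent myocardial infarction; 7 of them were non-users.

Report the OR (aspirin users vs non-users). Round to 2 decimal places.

0.88

aspirin users with the outcome: 38 − 7 = 31
aspirin users without the outcome: 400 − 31 = 369
non-users without the outcome: 80 − 7 = 73
odds, aspirin users = 31/369 = 0.0840
odds, non-users = 7/73 = 0.0959
OR = 0.0840 / 0.0959 = 0.88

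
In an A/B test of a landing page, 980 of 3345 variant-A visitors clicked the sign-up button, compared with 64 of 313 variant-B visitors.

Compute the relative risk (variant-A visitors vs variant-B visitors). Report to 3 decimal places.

risk, variant-A visitors = 980/3345 = 0.2930
risk, variant-B visitors = 64/313 = 0.2045
RR = 0.2930 / 0.2045 = 1.433

RR: 1.433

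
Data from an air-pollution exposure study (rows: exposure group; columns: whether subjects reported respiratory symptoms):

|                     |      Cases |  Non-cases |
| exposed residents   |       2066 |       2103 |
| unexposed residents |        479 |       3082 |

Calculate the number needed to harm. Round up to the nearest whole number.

risk, exposed residents = 2066/4169 = 0.495562
risk, unexposed residents = 479/3561 = 0.134513
absolute risk difference = 0.361050
1 / 0.361050 = 2.770 → round up → 3

NNH ≈ 3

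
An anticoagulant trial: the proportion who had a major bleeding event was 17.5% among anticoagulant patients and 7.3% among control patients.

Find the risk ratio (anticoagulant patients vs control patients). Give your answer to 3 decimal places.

RR = 0.1750 / 0.0730 = 2.397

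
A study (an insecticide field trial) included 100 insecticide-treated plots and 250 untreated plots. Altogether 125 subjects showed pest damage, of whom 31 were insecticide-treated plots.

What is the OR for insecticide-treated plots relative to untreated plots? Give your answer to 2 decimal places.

OR = 0.75

insecticide-treated plots without the outcome: 100 − 31 = 69
untreated plots with the outcome: 125 − 31 = 94
untreated plots without the outcome: 250 − 94 = 156
OR = (31 × 156) / (69 × 94) = 4836/6486 ≈ 0.75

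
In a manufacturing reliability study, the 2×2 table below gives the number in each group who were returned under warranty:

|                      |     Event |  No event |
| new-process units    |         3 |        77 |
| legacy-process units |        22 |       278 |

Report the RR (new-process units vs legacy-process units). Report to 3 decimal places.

0.511

risk, new-process units = 3/80 = 0.03750
risk, legacy-process units = 22/300 = 0.07333
RR = 0.03750 / 0.07333 = 0.511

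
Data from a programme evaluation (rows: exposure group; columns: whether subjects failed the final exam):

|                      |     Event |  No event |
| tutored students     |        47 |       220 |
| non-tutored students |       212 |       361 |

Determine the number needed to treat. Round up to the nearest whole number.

NNT = 6

risk, tutored students = 47/267 = 0.176030
risk, non-tutored students = 212/573 = 0.369983
absolute risk difference = 0.193953
1 / 0.193953 = 5.156 → round up → 6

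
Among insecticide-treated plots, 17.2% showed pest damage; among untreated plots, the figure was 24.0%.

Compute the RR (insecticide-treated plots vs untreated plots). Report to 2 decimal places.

RR = 0.1720 / 0.2400 = 0.72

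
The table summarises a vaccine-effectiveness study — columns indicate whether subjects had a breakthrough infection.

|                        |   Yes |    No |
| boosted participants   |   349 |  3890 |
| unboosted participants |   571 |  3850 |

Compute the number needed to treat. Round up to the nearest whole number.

NNT ≈ 22

risk, boosted participants = 349/4239 = 0.082331
risk, unboosted participants = 571/4421 = 0.129156
absolute risk difference = 0.046826
1 / 0.046826 = 21.356 → round up → 22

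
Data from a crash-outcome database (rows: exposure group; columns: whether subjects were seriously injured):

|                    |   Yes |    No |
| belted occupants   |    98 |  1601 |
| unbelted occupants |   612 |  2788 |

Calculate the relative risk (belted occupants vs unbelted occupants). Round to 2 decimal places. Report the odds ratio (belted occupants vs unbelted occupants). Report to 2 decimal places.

risk, belted occupants = 98/1699 = 0.0577
risk, unbelted occupants = 612/3400 = 0.1800
RR = 0.0577 / 0.1800 = 0.32
odds, belted occupants = 98/1601 = 0.0612
odds, unbelted occupants = 612/2788 = 0.2195
OR = 0.0612 / 0.2195 = 0.28

RR = 0.32; OR = 0.28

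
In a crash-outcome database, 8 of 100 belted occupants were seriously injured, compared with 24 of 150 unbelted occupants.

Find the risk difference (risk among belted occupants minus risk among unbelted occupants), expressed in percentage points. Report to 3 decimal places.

risk, belted occupants = 8/100 = 0.0800
risk, unbelted occupants = 24/150 = 0.1600
risk difference = 0.0800 − 0.1600 = -0.0800 → -8.000 percentage points

RD = -8.000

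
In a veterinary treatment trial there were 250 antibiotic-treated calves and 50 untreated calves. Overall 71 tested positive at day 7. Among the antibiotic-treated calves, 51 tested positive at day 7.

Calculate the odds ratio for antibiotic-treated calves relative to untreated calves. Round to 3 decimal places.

0.384

antibiotic-treated calves without the outcome: 250 − 51 = 199
untreated calves with the outcome: 71 − 51 = 20
untreated calves without the outcome: 50 − 20 = 30
odds, antibiotic-treated calves = 51/199 = 0.2563
odds, untreated calves = 20/30 = 0.6667
OR = 0.2563 / 0.6667 = 0.384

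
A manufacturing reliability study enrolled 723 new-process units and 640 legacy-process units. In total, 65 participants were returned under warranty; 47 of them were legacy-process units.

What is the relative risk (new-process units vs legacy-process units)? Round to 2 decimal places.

RR: 0.34

new-process units with the outcome: 65 − 47 = 18
new-process units without the outcome: 723 − 18 = 705
legacy-process units without the outcome: 640 − 47 = 593
risk, new-process units = 18/723 = 0.02490
risk, legacy-process units = 47/640 = 0.07344
RR = 0.02490 / 0.07344 = 0.34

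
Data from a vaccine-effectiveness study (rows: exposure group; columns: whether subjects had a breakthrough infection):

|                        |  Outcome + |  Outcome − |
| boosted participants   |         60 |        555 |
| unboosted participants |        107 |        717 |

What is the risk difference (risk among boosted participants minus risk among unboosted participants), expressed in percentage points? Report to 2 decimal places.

RD = -3.23

risk, boosted participants = 60/615 = 0.0976
risk, unboosted participants = 107/824 = 0.1299
risk difference = 0.0976 − 0.1299 = -0.0323 → -3.23 percentage points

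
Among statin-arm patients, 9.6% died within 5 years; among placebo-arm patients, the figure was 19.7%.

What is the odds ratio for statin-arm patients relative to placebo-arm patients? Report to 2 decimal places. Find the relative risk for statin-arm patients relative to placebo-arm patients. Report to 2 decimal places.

OR = 0.43; RR = 0.49

odds, statin-arm patients = 0.0960/0.9040 = 0.1062
odds, placebo-arm patients = 0.1970/0.8030 = 0.2453
OR = 0.1062 / 0.2453 = 0.43
RR = 0.0960 / 0.1970 = 0.49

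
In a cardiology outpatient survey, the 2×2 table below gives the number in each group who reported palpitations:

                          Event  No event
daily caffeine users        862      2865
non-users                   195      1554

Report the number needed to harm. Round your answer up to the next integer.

NNH: 9

risk, daily caffeine users = 862/3727 = 0.231285
risk, non-users = 195/1749 = 0.111492
absolute risk difference = 0.119793
1 / 0.119793 = 8.348 → round up → 9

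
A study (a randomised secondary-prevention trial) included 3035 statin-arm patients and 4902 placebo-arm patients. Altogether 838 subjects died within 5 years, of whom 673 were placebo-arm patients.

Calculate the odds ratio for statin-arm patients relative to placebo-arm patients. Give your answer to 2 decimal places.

statin-arm patients with the outcome: 838 − 673 = 165
statin-arm patients without the outcome: 3035 − 165 = 2870
placebo-arm patients without the outcome: 4902 − 673 = 4229
OR = (165 × 4229) / (2870 × 673) = 697785/1931510 ≈ 0.36

0.36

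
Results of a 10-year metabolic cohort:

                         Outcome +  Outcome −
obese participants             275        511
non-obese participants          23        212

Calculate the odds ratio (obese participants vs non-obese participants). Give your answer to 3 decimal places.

OR = (275 × 212) / (511 × 23) = 58300/11753 ≈ 4.960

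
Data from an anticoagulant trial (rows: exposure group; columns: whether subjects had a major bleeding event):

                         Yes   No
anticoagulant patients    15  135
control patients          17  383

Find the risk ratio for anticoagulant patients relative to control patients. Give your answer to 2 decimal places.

2.35

risk, anticoagulant patients = 15/150 = 0.10000
risk, control patients = 17/400 = 0.04250
RR = 0.10000 / 0.04250 = 2.35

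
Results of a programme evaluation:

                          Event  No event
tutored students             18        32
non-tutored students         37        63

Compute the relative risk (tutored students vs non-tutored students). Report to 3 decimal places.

risk, tutored students = 18/50 = 0.3600
risk, non-tutored students = 37/100 = 0.3700
RR = 0.3600 / 0.3700 = 0.973

0.973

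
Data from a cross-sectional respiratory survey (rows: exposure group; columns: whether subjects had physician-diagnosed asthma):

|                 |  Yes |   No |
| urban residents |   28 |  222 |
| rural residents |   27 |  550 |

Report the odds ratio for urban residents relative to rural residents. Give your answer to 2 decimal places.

OR = (28 × 550) / (222 × 27) = 15400/5994 ≈ 2.57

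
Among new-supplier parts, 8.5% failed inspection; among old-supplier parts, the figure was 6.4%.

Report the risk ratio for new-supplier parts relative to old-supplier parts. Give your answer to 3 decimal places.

RR = 0.0850 / 0.0640 = 1.328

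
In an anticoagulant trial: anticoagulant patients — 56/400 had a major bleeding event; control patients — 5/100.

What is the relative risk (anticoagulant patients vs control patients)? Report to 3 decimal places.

risk, anticoagulant patients = 56/400 = 0.1400
risk, control patients = 5/100 = 0.0500
RR = 0.1400 / 0.0500 = 2.800

RR = 2.800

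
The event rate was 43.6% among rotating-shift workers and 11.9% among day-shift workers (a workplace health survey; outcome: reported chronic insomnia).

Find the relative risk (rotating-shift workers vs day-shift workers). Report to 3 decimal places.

RR = 0.4360 / 0.1190 = 3.664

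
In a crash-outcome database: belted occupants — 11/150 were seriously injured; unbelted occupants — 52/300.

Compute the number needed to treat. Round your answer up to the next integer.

10

risk, belted occupants = 11/150 = 0.073333
risk, unbelted occupants = 52/300 = 0.173333
absolute risk difference = 0.100000
1 / 0.100000 = 10.000 → round up → 10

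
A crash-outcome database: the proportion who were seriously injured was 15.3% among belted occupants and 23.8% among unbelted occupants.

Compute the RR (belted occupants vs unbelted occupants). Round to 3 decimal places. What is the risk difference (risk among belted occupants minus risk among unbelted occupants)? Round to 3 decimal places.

RR = 0.1530 / 0.2380 = 0.643
risk difference = 0.1530 − 0.2380 = -0.085

RR = 0.643; RD = -0.085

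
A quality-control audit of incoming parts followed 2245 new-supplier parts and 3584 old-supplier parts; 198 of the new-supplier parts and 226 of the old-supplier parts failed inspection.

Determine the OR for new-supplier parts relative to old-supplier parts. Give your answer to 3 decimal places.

odds, new-supplier parts = 198/2047 = 0.0967
odds, old-supplier parts = 226/3358 = 0.0673
OR = 0.0967 / 0.0673 = 1.437

1.437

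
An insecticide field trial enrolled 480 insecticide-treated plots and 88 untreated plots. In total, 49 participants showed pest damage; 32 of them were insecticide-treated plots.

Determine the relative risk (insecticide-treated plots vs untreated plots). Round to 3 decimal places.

0.345

insecticide-treated plots without the outcome: 480 − 32 = 448
untreated plots with the outcome: 49 − 32 = 17
untreated plots without the outcome: 88 − 17 = 71
risk, insecticide-treated plots = 32/480 = 0.0667
risk, untreated plots = 17/88 = 0.1932
RR = 0.0667 / 0.1932 = 0.345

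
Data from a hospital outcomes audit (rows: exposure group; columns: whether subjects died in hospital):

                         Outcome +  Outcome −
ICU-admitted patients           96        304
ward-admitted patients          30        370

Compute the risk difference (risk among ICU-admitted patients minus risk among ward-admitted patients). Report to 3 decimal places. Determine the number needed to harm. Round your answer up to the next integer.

risk, ICU-admitted patients = 96/400 = 0.2400
risk, ward-admitted patients = 30/400 = 0.0750
risk difference = 0.2400 − 0.0750 = 0.165
absolute risk difference = 0.165000
1 / 0.165000 = 6.061 → round up → 7

RD = 0.165; NNH = 7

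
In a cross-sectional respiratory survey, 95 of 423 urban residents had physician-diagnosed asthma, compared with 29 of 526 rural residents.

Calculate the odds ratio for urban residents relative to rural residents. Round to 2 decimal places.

odds, urban residents = 95/328 = 0.2896
odds, rural residents = 29/497 = 0.0584
OR = 0.2896 / 0.0584 = 4.96

OR ≈ 4.96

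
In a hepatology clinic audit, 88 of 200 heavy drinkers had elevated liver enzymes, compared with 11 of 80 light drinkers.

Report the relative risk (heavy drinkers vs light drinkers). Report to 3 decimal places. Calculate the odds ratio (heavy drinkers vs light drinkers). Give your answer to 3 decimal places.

risk, heavy drinkers = 88/200 = 0.4400
risk, light drinkers = 11/80 = 0.1375
RR = 0.4400 / 0.1375 = 3.200
OR = (88 × 69) / (112 × 11) = 6072/1232 ≈ 4.929

RR = 3.200; OR = 4.929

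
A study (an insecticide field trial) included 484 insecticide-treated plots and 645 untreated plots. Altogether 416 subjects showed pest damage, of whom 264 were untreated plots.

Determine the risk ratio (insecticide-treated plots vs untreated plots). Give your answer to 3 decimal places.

insecticide-treated plots with the outcome: 416 − 264 = 152
insecticide-treated plots without the outcome: 484 − 152 = 332
untreated plots without the outcome: 645 − 264 = 381
risk, insecticide-treated plots = 152/484 = 0.3140
risk, untreated plots = 264/645 = 0.4093
RR = 0.3140 / 0.4093 = 0.767

0.767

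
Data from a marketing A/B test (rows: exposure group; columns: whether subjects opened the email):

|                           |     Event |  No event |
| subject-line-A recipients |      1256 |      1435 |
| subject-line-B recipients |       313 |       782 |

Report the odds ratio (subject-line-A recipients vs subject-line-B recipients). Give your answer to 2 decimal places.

OR = (1256 × 782) / (1435 × 313) = 982192/449155 ≈ 2.19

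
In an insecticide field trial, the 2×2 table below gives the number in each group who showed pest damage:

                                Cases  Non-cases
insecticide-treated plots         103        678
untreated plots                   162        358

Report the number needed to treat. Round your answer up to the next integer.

NNT = 6

risk, insecticide-treated plots = 103/781 = 0.131882
risk, untreated plots = 162/520 = 0.311538
absolute risk difference = 0.179656
1 / 0.179656 = 5.566 → round up → 6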